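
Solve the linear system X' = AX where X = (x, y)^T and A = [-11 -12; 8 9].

x(t) = C_1e^(t) - 3C_2e^(-3t), y(t) = -C_1e^(t) + 2C_2e^(-3t)

Coefficient matrix A = [[-11, -12], [8, 9]].
Characteristic polynomial det(A - λI) = λ^2 + 2λ - 3 = 0.
Eigenvalues λ = 1, -3.
For λ=1: (A-λI) row 1 is [-12, -12], so an eigenvector is (1, -1).
For λ=-3: (A-λI) row 1 is [-8, -12], so an eigenvector is (-3, 2).
General solution: C_1e^(t)(1,-1) + C_2e^(-3t)(-3,2).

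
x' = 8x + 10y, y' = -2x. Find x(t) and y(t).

Coefficient matrix A = [[8, 10], [-2, 0]].
Characteristic polynomial det(A - λI) = λ^2 - 8λ + 20 = 0.
Eigenvalues λ = 4 ± 2i (complex conjugate pair).
For λ=4+2i: an eigenvector is (-2,1) - i(1,0) = (-2 - i, 1).
A real fundamental pair from Re and Im of e^((4+2i)t)v: X_1 = e^(4t)(cos(2t)·(-2,1) + sin(2t)·(1,0)), X_2 = e^(4t)(sin(2t)·(-2,1) - cos(2t)·(1,0)).
General solution: K_1X_1 + K_2X_2.

x(t) = K_1e^(4t)sin(2t) - 2K_1e^(4t)cos(2t) - 2K_2e^(4t)sin(2t) - K_2e^(4t)cos(2t), y(t) = K_1e^(4t)cos(2t) + K_2e^(4t)sin(2t)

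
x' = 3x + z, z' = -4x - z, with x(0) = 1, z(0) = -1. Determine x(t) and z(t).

Coefficient matrix A = [[3, 1], [-4, -1]].
Characteristic polynomial det(A - λI) = λ^2 - 2λ + 1 = 0.
Single eigenvalue λ = 1 with algebraic multiplicity 2.
Eigenvector v = (-1,2); generalized eigenvector w with (A-λI)w=v is (-1,1).
General solution: e^(t)[C_1·v + C_2·(t·v + w)].
Applying x(0)=1, z(0)=-1 gives C_1=0, C_2=-1.

x(t) = te^(t) + e^(t), z(t) = -2te^(t) - e^(t)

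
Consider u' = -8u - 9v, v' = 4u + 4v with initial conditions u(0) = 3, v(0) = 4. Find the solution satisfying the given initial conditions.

Coefficient matrix A = [[-8, -9], [4, 4]].
Characteristic polynomial det(A - λI) = λ^2 + 4λ + 4 = 0.
Single eigenvalue λ = -2 with algebraic multiplicity 2.
Eigenvector v = (3,-2); generalized eigenvector w with (A-λI)w=v is (-2,1).
General solution: e^(-2t)[C_1·v + C_2·(t·v + w)].
Applying u(0)=3, v(0)=4 gives C_1=-11, C_2=-18.

u(t) = -54te^(-2t) + 3e^(-2t), v(t) = 36te^(-2t) + 4e^(-2t)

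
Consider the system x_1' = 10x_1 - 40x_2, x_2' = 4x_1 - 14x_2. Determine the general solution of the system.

x_1(t) = -3c_1e^(-2t)sin(4t) - c_1e^(-2t)cos(4t) - c_2e^(-2t)sin(4t) + 3c_2e^(-2t)cos(4t), x_2(t) = -c_1e^(-2t)sin(4t) + c_2e^(-2t)cos(4t)

Coefficient matrix A = [[10, -40], [4, -14]].
Characteristic polynomial det(A - λI) = λ^2 + 4λ + 20 = 0.
Eigenvalues λ = -2 ± 4i (complex conjugate pair).
For λ=-2+4i: an eigenvector is (-1,0) - i(-3,-1) = (-1 + 3i, 0 + i).
A real fundamental pair from Re and Im of e^((-2+4i)t)v: X_1 = e^(-2t)(cos(4t)·(-1,0) + sin(4t)·(-3,-1)), X_2 = e^(-2t)(sin(4t)·(-1,0) - cos(4t)·(-3,-1)).
General solution: c_1X_1 + c_2X_2.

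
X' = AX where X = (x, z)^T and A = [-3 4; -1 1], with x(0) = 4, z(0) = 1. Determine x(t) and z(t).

Coefficient matrix A = [[-3, 4], [-1, 1]].
Characteristic polynomial det(A - λI) = λ^2 + 2λ + 1 = 0.
Single eigenvalue λ = -1 with algebraic multiplicity 2.
Eigenvector v = (2,1); generalized eigenvector w with (A-λI)w=v is (1,1).
General solution: e^(-t)[C_1·v + C_2·(t·v + w)].
Applying x(0)=4, z(0)=1 gives C_1=3, C_2=-2.

x(t) = -4te^(-t) + 4e^(-t), z(t) = -2te^(-t) + e^(-t)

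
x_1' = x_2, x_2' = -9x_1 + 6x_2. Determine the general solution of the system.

x_1(t) = c_1e^(3t) + c_2te^(3t), x_2(t) = 3c_1e^(3t) + 3c_2te^(3t) + c_2e^(3t)

Coefficient matrix A = [[0, 1], [-9, 6]].
Characteristic polynomial det(A - λI) = λ^2 - 6λ + 9 = 0.
Single eigenvalue λ = 3 with algebraic multiplicity 2.
Eigenvector v = (1,3); generalized eigenvector w with (A-λI)w=v is (0,1).
General solution: e^(3t)[c_1·v + c_2·(t·v + w)].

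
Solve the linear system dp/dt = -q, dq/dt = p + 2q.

Coefficient matrix A = [[0, -1], [1, 2]].
Characteristic polynomial det(A - λI) = λ^2 - 2λ + 1 = 0.
Single eigenvalue λ = 1 with algebraic multiplicity 2.
Eigenvector v = (1,-1); generalized eigenvector w with (A-λI)w=v is (1,-2).
General solution: e^(t)[C_1·v + C_2·(t·v + w)].

p(t) = C_1e^(t) + C_2te^(t) + C_2e^(t), q(t) = -C_1e^(t) - C_2te^(t) - 2C_2e^(t)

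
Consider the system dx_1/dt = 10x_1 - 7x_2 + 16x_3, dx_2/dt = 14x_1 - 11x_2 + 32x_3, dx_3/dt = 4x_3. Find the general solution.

x_1(t) = 2K_1e^(4t) + K_2e^(3t) - K_3e^(-4t), x_2(t) = 4K_1e^(4t) + K_2e^(3t) - 2K_3e^(-4t), x_3(t) = K_1e^(4t)

Coefficient matrix A = [[10, -7, 16], [14, -11, 32], [0, 0, 4]].
det(A - λI) = 0 gives eigenvalues λ = 4, 3, -4.
For λ=4: eigenvector (2,4,1).
For λ=3: eigenvector (1,1,0).
For λ=-4: eigenvector (-1,-2,0).
General solution: K_1e^(4t)(2,4,1) + K_2e^(3t)(1,1,0) + K_3e^(-4t)(-1,-2,0).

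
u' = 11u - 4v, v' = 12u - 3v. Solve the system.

u(t) = -2c_1e^(5t) + c_2e^(3t), v(t) = -3c_1e^(5t) + 2c_2e^(3t)

Coefficient matrix A = [[11, -4], [12, -3]].
Characteristic polynomial det(A - λI) = λ^2 - 8λ + 15 = 0.
Eigenvalues λ = 5, 3.
For λ=5: (A-λI) row 1 is [6, -4], so an eigenvector is (-2, -3).
For λ=3: (A-λI) row 1 is [8, -4], so an eigenvector is (1, 2).
General solution: c_1e^(5t)(-2,-3) + c_2e^(3t)(1,2).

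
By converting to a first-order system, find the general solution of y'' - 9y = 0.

y(t) = c_1e^(3t) + c_2e^(-3t)

Let x_1 = y, x_2 = y'. Then x_1' = x_2 and x_2' = 9x_1.
A = [[0,1],[9,0]]; det(A-λI) = λ^2 - 9.
Eigenvalues λ = 3, -3 with eigenvectors (1,3), (1,-3).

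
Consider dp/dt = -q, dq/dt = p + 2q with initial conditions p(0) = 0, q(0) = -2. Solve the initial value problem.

Coefficient matrix A = [[0, -1], [1, 2]].
Characteristic polynomial det(A - λI) = λ^2 - 2λ + 1 = 0.
Single eigenvalue λ = 1 with algebraic multiplicity 2.
Eigenvector v = (1,-1); generalized eigenvector w with (A-λI)w=v is (1,-2).
General solution: e^(t)[K_1·v + K_2·(t·v + w)].
Applying p(0)=0, q(0)=-2 gives K_1=-2, K_2=2.

p(t) = 2te^(t), q(t) = -2te^(t) - 2e^(t)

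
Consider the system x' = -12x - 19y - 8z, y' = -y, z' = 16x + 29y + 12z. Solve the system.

Coefficient matrix A = [[-12, -19, -8], [0, -1, 0], [16, 29, 12]].
det(A - λI) = 0 gives eigenvalues λ = -4, -1, 4.
For λ=-4: eigenvector (1,0,-1).
For λ=-1: eigenvector (-1,1,-1).
For λ=4: eigenvector (-1,0,2).
General solution: K_1e^(-4t)(1,0,-1) + K_2e^(-t)(-1,1,-1) + K_3e^(4t)(-1,0,2).

x(t) = K_1e^(-4t) - K_2e^(-t) - K_3e^(4t), y(t) = K_2e^(-t), z(t) = -K_1e^(-4t) - K_2e^(-t) + 2K_3e^(4t)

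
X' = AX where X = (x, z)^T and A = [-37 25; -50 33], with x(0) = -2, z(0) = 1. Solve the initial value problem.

x(t) = 19e^(-2t)sin(5t) - 2e^(-2t)cos(5t), z(t) = 27e^(-2t)sin(5t) + e^(-2t)cos(5t)

Coefficient matrix A = [[-37, 25], [-50, 33]].
Characteristic polynomial det(A - λI) = λ^2 + 4λ + 29 = 0.
Eigenvalues λ = -2 ± 5i (complex conjugate pair).
For λ=-2+5i: an eigenvector is (1,1) - i(-2,-3) = (1 + 2i, 1 + 3i).
A real fundamental pair from Re and Im of e^((-2+5i)t)v: X_1 = e^(-2t)(cos(5t)·(1,1) + sin(5t)·(-2,-3)), X_2 = e^(-2t)(sin(5t)·(1,1) - cos(5t)·(-2,-3)).
General solution: K_1X_1 + K_2X_2.
Applying x(0)=-2, z(0)=1 gives K_1=-8, K_2=3.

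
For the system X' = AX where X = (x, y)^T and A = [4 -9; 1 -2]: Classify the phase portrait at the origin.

A = [[4,-9],[1,-2]]; det(A-λI) = λ^2 - 2λ + 1.
repeated λ = 1 with a single eigenvector.

unstable improper node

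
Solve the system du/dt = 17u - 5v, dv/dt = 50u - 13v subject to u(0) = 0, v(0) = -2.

Coefficient matrix A = [[17, -5], [50, -13]].
Characteristic polynomial det(A - λI) = λ^2 - 4λ + 29 = 0.
Eigenvalues λ = 2 ± 5i (complex conjugate pair).
For λ=2+5i: an eigenvector is (-1,-3) - i(0,-1) = (-1, -3 + i).
A real fundamental pair from Re and Im of e^((2+5i)t)v: X_1 = e^(2t)(cos(5t)·(-1,-3) + sin(5t)·(0,-1)), X_2 = e^(2t)(sin(5t)·(-1,-3) - cos(5t)·(0,-1)).
General solution: K_1X_1 + K_2X_2.
Applying u(0)=0, v(0)=-2 gives K_1=0, K_2=-2.

u(t) = 2e^(2t)sin(5t), v(t) = 6e^(2t)sin(5t) - 2e^(2t)cos(5t)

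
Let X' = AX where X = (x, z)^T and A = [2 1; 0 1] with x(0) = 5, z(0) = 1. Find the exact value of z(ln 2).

2

A = [[2,1],[0,1]]; eigenvalues λ = 1, 2.
Eigenvectors: (1,-1) for λ=1, (-1,0) for λ=2.
From the initial condition, c_1 = -1, c_2 = -6.
z(ln 2) = (-1)(2^1)(-1) + (-6)(2^2)(0) = 2.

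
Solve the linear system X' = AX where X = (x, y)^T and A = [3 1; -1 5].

x(t) = -C_1e^(4t) - C_2te^(4t) + C_2e^(4t), y(t) = -C_1e^(4t) - C_2te^(4t)

Coefficient matrix A = [[3, 1], [-1, 5]].
Characteristic polynomial det(A - λI) = λ^2 - 8λ + 16 = 0.
Single eigenvalue λ = 4 with algebraic multiplicity 2.
Eigenvector v = (-1,-1); generalized eigenvector w with (A-λI)w=v is (1,0).
General solution: e^(4t)[C_1·v + C_2·(t·v + w)].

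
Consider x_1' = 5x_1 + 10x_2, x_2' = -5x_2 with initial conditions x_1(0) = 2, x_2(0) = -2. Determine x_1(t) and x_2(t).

x_1(t) = 2e^(-5t), x_2(t) = -2e^(-5t)

Coefficient matrix A = [[5, 10], [0, -5]].
Characteristic polynomial det(A - λI) = λ^2 - 25 = 0.
Eigenvalues λ = 5, -5.
For λ=5: (A-λI) row 1 is [0, 10], so an eigenvector is (1, 0).
For λ=-5: (A-λI) row 1 is [10, 10], so an eigenvector is (-1, 1).
General solution: K_1e^(5t)(1,0) + K_2e^(-5t)(-1,1).
Applying x_1(0)=2, x_2(0)=-2 gives K_1=0, K_2=-2.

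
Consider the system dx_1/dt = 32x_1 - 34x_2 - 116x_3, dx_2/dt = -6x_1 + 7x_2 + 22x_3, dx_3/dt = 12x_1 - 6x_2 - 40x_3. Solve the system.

x_1(t) = -11c_1e^(-4t) - 10c_2e^(4t) - 6c_3e^(-t), x_2(t) = 2c_1e^(-4t) + 2c_2e^(4t) + c_3e^(-t), x_3(t) = -4c_1e^(-4t) - 3c_2e^(4t) - 2c_3e^(-t)

Coefficient matrix A = [[32, -34, -116], [-6, 7, 22], [12, -6, -40]].
det(A - λI) = 0 gives eigenvalues λ = -4, 4, -1.
For λ=-4: eigenvector (-11,2,-4).
For λ=4: eigenvector (-10,2,-3).
For λ=-1: eigenvector (-6,1,-2).
General solution: c_1e^(-4t)(-11,2,-4) + c_2e^(4t)(-10,2,-3) + c_3e^(-t)(-6,1,-2).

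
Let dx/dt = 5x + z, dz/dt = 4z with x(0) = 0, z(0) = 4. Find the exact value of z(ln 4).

A = [[5,1],[0,4]]; eigenvalues λ = 5, 4.
Eigenvectors: (1,0) for λ=5, (1,-1) for λ=4.
From the initial condition, c_1 = 4, c_2 = -4.
z(ln 4) = (4)(4^5)(0) + (-4)(4^4)(-1) = 1024.

1024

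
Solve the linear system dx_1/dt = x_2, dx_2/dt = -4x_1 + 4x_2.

x_1(t) = -K_1e^(2t) - K_2te^(2t), x_2(t) = -2K_1e^(2t) - 2K_2te^(2t) - K_2e^(2t)

Coefficient matrix A = [[0, 1], [-4, 4]].
Characteristic polynomial det(A - λI) = λ^2 - 4λ + 4 = 0.
Single eigenvalue λ = 2 with algebraic multiplicity 2.
Eigenvector v = (-1,-2); generalized eigenvector w with (A-λI)w=v is (0,-1).
General solution: e^(2t)[K_1·v + K_2·(t·v + w)].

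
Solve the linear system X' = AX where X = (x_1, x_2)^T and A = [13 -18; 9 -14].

Coefficient matrix A = [[13, -18], [9, -14]].
Characteristic polynomial det(A - λI) = λ^2 + λ - 20 = 0.
Eigenvalues λ = -5, 4.
For λ=-5: (A-λI) row 1 is [18, -18], so an eigenvector is (1, 1).
For λ=4: (A-λI) row 1 is [9, -18], so an eigenvector is (-2, -1).
General solution: C_1e^(-5t)(1,1) + C_2e^(4t)(-2,-1).

x_1(t) = C_1e^(-5t) - 2C_2e^(4t), x_2(t) = C_1e^(-5t) - C_2e^(4t)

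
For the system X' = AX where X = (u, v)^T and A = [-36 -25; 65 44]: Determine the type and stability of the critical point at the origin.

A = [[-36,-25],[65,44]]; det(A-λI) = λ^2 - 8λ + 41.
λ = 4 ± 5i: positive real part.

unstable spiral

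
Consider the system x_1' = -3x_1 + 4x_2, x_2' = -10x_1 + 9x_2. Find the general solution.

x_1(t) = -K_1e^(3t)sin(2t) - K_1e^(3t)cos(2t) - K_2e^(3t)sin(2t) + K_2e^(3t)cos(2t), x_2(t) = -K_1e^(3t)sin(2t) - 2K_1e^(3t)cos(2t) - 2K_2e^(3t)sin(2t) + K_2e^(3t)cos(2t)

Coefficient matrix A = [[-3, 4], [-10, 9]].
Characteristic polynomial det(A - λI) = λ^2 - 6λ + 13 = 0.
Eigenvalues λ = 3 ± 2i (complex conjugate pair).
For λ=3+2i: an eigenvector is (-1,-2) - i(-1,-1) = (-1 + i, -2 + i).
A real fundamental pair from Re and Im of e^((3+2i)t)v: X_1 = e^(3t)(cos(2t)·(-1,-2) + sin(2t)·(-1,-1)), X_2 = e^(3t)(sin(2t)·(-1,-2) - cos(2t)·(-1,-1)).
General solution: K_1X_1 + K_2X_2.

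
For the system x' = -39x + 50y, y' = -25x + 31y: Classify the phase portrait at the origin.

A = [[-39,50],[-25,31]]; det(A-λI) = λ^2 + 8λ + 41.
λ = -4 ± 5i: negative real part.

stable spiral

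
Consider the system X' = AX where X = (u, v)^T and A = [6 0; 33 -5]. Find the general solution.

u(t) = -C_2e^(6t), v(t) = -C_1e^(-5t) - 3C_2e^(6t)

Coefficient matrix A = [[6, 0], [33, -5]].
Characteristic polynomial det(A - λI) = λ^2 - λ - 30 = 0.
Eigenvalues λ = -5, 6.
For λ=-5: (A-λI) row 1 is [11, 0], so an eigenvector is (0, -1).
For λ=6: (A-λI) row 2 is [33, -11], so an eigenvector is (-1, -3).
General solution: C_1e^(-5t)(0,-1) + C_2e^(6t)(-1,-3).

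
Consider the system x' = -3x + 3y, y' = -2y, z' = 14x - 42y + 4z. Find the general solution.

Coefficient matrix A = [[-3, 3, 0], [0, -2, 0], [14, -42, 4]].
det(A - λI) = 0 gives eigenvalues λ = -3, 4, -2.
For λ=-3: eigenvector (1,0,-2).
For λ=4: eigenvector (0,0,1).
For λ=-2: eigenvector (3,1,0).
General solution: c_1e^(-3t)(1,0,-2) + c_2e^(4t)(0,0,1) + c_3e^(-2t)(3,1,0).

x(t) = c_1e^(-3t) + 3c_3e^(-2t), y(t) = c_3e^(-2t), z(t) = -2c_1e^(-3t) + c_2e^(4t)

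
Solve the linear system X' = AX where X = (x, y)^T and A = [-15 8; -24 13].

x(t) = -2K_1e^(-3t) - K_2e^(t), y(t) = -3K_1e^(-3t) - 2K_2e^(t)

Coefficient matrix A = [[-15, 8], [-24, 13]].
Characteristic polynomial det(A - λI) = λ^2 + 2λ - 3 = 0.
Eigenvalues λ = -3, 1.
For λ=-3: (A-λI) row 1 is [-12, 8], so an eigenvector is (-2, -3).
For λ=1: (A-λI) row 1 is [-16, 8], so an eigenvector is (-1, -2).
General solution: K_1e^(-3t)(-2,-3) + K_2e^(t)(-1,-2).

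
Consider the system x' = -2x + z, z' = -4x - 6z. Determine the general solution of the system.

Coefficient matrix A = [[-2, 1], [-4, -6]].
Characteristic polynomial det(A - λI) = λ^2 + 8λ + 16 = 0.
Single eigenvalue λ = -4 with algebraic multiplicity 2.
Eigenvector v = (1,-2); generalized eigenvector w with (A-λI)w=v is (1,-1).
General solution: e^(-4t)[K_1·v + K_2·(t·v + w)].

x(t) = K_1e^(-4t) + K_2te^(-4t) + K_2e^(-4t), z(t) = -2K_1e^(-4t) - 2K_2te^(-4t) - K_2e^(-4t)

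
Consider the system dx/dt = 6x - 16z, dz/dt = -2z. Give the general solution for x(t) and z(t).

Coefficient matrix A = [[6, -16], [0, -2]].
Characteristic polynomial det(A - λI) = λ^2 - 4λ - 12 = 0.
Eigenvalues λ = 6, -2.
For λ=6: (A-λI) row 1 is [0, -16], so an eigenvector is (-1, 0).
For λ=-2: (A-λI) row 1 is [8, -16], so an eigenvector is (2, 1).
General solution: K_1e^(6t)(-1,0) + K_2e^(-2t)(2,1).

x(t) = -K_1e^(6t) + 2K_2e^(-2t), z(t) = K_2e^(-2t)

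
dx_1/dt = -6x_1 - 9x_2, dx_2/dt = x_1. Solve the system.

x_1(t) = 3K_1e^(-3t) + 3K_2te^(-3t) + 2K_2e^(-3t), x_2(t) = -K_1e^(-3t) - K_2te^(-3t) - K_2e^(-3t)

Coefficient matrix A = [[-6, -9], [1, 0]].
Characteristic polynomial det(A - λI) = λ^2 + 6λ + 9 = 0.
Single eigenvalue λ = -3 with algebraic multiplicity 2.
Eigenvector v = (3,-1); generalized eigenvector w with (A-λI)w=v is (2,-1).
General solution: e^(-3t)[K_1·v + K_2·(t·v + w)].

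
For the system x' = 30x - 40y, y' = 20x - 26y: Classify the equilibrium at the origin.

unstable spiral

A = [[30,-40],[20,-26]]; det(A-λI) = λ^2 - 4λ + 20.
λ = 2 ± 4i: positive real part.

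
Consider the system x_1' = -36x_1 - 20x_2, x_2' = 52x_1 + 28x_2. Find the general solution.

x_1(t) = 2K_1e^(-4t)sin(4t) + K_1e^(-4t)cos(4t) + K_2e^(-4t)sin(4t) - 2K_2e^(-4t)cos(4t), x_2(t) = -3K_1e^(-4t)sin(4t) - 2K_1e^(-4t)cos(4t) - 2K_2e^(-4t)sin(4t) + 3K_2e^(-4t)cos(4t)

Coefficient matrix A = [[-36, -20], [52, 28]].
Characteristic polynomial det(A - λI) = λ^2 + 8λ + 32 = 0.
Eigenvalues λ = -4 ± 4i (complex conjugate pair).
For λ=-4+4i: an eigenvector is (1,-2) - i(2,-3) = (1 - 2i, -2 + 3i).
A real fundamental pair from Re and Im of e^((-4+4i)t)v: X_1 = e^(-4t)(cos(4t)·(1,-2) + sin(4t)·(2,-3)), X_2 = e^(-4t)(sin(4t)·(1,-2) - cos(4t)·(2,-3)).
General solution: K_1X_1 + K_2X_2.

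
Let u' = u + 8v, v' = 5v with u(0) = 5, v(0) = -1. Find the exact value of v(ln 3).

A = [[1,8],[0,5]]; eigenvalues λ = 5, 1.
Eigenvectors: (-2,-1) for λ=5, (1,0) for λ=1.
From the initial condition, c_1 = 1, c_2 = 7.
v(ln 3) = (1)(3^5)(-1) + (7)(3^1)(0) = -243.

-243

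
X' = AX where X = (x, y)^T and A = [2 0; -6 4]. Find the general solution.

x(t) = c_2e^(2t), y(t) = c_1e^(4t) + 3c_2e^(2t)

Coefficient matrix A = [[2, 0], [-6, 4]].
Characteristic polynomial det(A - λI) = λ^2 - 6λ + 8 = 0.
Eigenvalues λ = 4, 2.
For λ=4: (A-λI) row 1 is [-2, 0], so an eigenvector is (0, 1).
For λ=2: (A-λI) row 2 is [-6, 2], so an eigenvector is (1, 3).
General solution: c_1e^(4t)(0,1) + c_2e^(2t)(1,3).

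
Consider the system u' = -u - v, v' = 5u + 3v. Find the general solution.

u(t) = -c_1e^(t)cos(t) - c_2e^(t)sin(t), v(t) = -c_1e^(t)sin(t) + 2c_1e^(t)cos(t) + 2c_2e^(t)sin(t) + c_2e^(t)cos(t)

Coefficient matrix A = [[-1, -1], [5, 3]].
Characteristic polynomial det(A - λI) = λ^2 - 2λ + 2 = 0.
Eigenvalues λ = 1 ± i (complex conjugate pair).
For λ=1+i: an eigenvector is (-1,2) - i(0,-1) = (-1, 2 + i).
A real fundamental pair from Re and Im of e^((1+i)t)v: X_1 = e^(t)(cos(t)·(-1,2) + sin(t)·(0,-1)), X_2 = e^(t)(sin(t)·(-1,2) - cos(t)·(0,-1)).
General solution: c_1X_1 + c_2X_2.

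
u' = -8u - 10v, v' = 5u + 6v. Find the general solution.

u(t) = C_1e^(-t)sin(t) - 3C_1e^(-t)cos(t) - 3C_2e^(-t)sin(t) - C_2e^(-t)cos(t), v(t) = -C_1e^(-t)sin(t) + 2C_1e^(-t)cos(t) + 2C_2e^(-t)sin(t) + C_2e^(-t)cos(t)

Coefficient matrix A = [[-8, -10], [5, 6]].
Characteristic polynomial det(A - λI) = λ^2 + 2λ + 2 = 0.
Eigenvalues λ = -1 ± i (complex conjugate pair).
For λ=-1+i: an eigenvector is (-3,2) - i(1,-1) = (-3 - i, 2 + i).
A real fundamental pair from Re and Im of e^((-1+i)t)v: X_1 = e^(-t)(cos(t)·(-3,2) + sin(t)·(1,-1)), X_2 = e^(-t)(sin(t)·(-3,2) - cos(t)·(1,-1)).
General solution: C_1X_1 + C_2X_2.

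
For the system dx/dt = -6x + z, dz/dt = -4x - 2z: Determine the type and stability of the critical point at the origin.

A = [[-6,1],[-4,-2]]; det(A-λI) = λ^2 + 8λ + 16.
repeated λ = -4 with a single eigenvector.

stable improper node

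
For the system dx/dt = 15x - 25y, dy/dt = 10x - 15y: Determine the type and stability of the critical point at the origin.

A = [[15,-25],[10,-15]]; det(A-λI) = λ^2 + 25.
λ = 0 ± 5i: zero real part.

center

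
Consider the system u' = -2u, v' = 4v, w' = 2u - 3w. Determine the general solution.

Coefficient matrix A = [[-2, 0, 0], [0, 4, 0], [2, 0, -3]].
det(A - λI) = 0 gives eigenvalues λ = 4, -2, -3.
For λ=4: eigenvector (0,1,0).
For λ=-2: eigenvector (1,0,2).
For λ=-3: eigenvector (0,0,1).
General solution: c_1e^(4t)(0,1,0) + c_2e^(-2t)(1,0,2) + c_3e^(-3t)(0,0,1).

u(t) = c_2e^(-2t), v(t) = c_1e^(4t), w(t) = 2c_2e^(-2t) + c_3e^(-3t)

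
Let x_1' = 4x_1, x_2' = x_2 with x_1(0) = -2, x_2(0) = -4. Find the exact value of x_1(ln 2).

A = [[4,0],[0,1]]; eigenvalues λ = 1, 4.
Eigenvectors: (0,1) for λ=1, (-1,0) for λ=4.
From the initial condition, c_1 = -4, c_2 = 2.
x_1(ln 2) = (-4)(2^1)(0) + (2)(2^4)(-1) = -32.

-32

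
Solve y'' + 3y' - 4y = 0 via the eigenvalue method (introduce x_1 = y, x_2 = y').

Let x_1 = y, x_2 = y'. Then x_1' = x_2 and x_2' = 4x_1 - 3x_2.
A = [[0,1],[4,-3]]; det(A-λI) = λ^2 + 3λ - 4.
Eigenvalues λ = -4, 1 with eigenvectors (1,-4), (1,1).

y(t) = K_1e^(-4t) + K_2e^(t)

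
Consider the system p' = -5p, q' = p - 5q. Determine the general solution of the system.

Coefficient matrix A = [[-5, 0], [1, -5]].
Characteristic polynomial det(A - λI) = λ^2 + 10λ + 25 = 0.
Single eigenvalue λ = -5 with algebraic multiplicity 2.
Eigenvector v = (0,-1); generalized eigenvector w with (A-λI)w=v is (-1,-3).
General solution: e^(-5t)[K_1·v + K_2·(t·v + w)].

p(t) = -K_2e^(-5t), q(t) = -K_1e^(-5t) - K_2te^(-5t) - 3K_2e^(-5t)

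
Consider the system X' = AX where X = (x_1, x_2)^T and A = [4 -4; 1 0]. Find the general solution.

x_1(t) = 2C_1e^(2t) + 2C_2te^(2t) - C_2e^(2t), x_2(t) = C_1e^(2t) + C_2te^(2t) - C_2e^(2t)

Coefficient matrix A = [[4, -4], [1, 0]].
Characteristic polynomial det(A - λI) = λ^2 - 4λ + 4 = 0.
Single eigenvalue λ = 2 with algebraic multiplicity 2.
Eigenvector v = (2,1); generalized eigenvector w with (A-λI)w=v is (-1,-1).
General solution: e^(2t)[C_1·v + C_2·(t·v + w)].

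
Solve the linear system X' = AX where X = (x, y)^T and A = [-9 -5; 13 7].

Coefficient matrix A = [[-9, -5], [13, 7]].
Characteristic polynomial det(A - λI) = λ^2 + 2λ + 2 = 0.
Eigenvalues λ = -1 ± i (complex conjugate pair).
For λ=-1+i: an eigenvector is (1,-2) - i(2,-3) = (1 - 2i, -2 + 3i).
A real fundamental pair from Re and Im of e^((-1+i)t)v: X_1 = e^(-t)(cos(t)·(1,-2) + sin(t)·(2,-3)), X_2 = e^(-t)(sin(t)·(1,-2) - cos(t)·(2,-3)).
General solution: C_1X_1 + C_2X_2.

x(t) = 2C_1e^(-t)sin(t) + C_1e^(-t)cos(t) + C_2e^(-t)sin(t) - 2C_2e^(-t)cos(t), y(t) = -3C_1e^(-t)sin(t) - 2C_1e^(-t)cos(t) - 2C_2e^(-t)sin(t) + 3C_2e^(-t)cos(t)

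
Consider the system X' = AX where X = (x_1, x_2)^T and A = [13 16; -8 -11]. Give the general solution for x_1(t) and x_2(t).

Coefficient matrix A = [[13, 16], [-8, -11]].
Characteristic polynomial det(A - λI) = λ^2 - 2λ - 15 = 0.
Eigenvalues λ = -3, 5.
For λ=-3: (A-λI) row 1 is [16, 16], so an eigenvector is (1, -1).
For λ=5: (A-λI) row 1 is [8, 16], so an eigenvector is (-2, 1).
General solution: K_1e^(-3t)(1,-1) + K_2e^(5t)(-2,1).

x_1(t) = K_1e^(-3t) - 2K_2e^(5t), x_2(t) = -K_1e^(-3t) + K_2e^(5t)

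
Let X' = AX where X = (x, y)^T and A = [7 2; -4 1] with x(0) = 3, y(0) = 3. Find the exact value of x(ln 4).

A = [[7,2],[-4,1]]; eigenvalues λ = 5, 3.
Eigenvectors: (-1,1) for λ=5, (1,-2) for λ=3.
From the initial condition, c_1 = -9, c_2 = -6.
x(ln 4) = (-9)(4^5)(-1) + (-6)(4^3)(1) = 8832.

8832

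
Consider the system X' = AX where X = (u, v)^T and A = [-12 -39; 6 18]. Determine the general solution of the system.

Coefficient matrix A = [[-12, -39], [6, 18]].
Characteristic polynomial det(A - λI) = λ^2 - 6λ + 18 = 0.
Eigenvalues λ = 3 ± 3i (complex conjugate pair).
For λ=3+3i: an eigenvector is (3,-1) - i(-2,1) = (3 + 2i, -1 - i).
A real fundamental pair from Re and Im of e^((3+3i)t)v: X_1 = e^(3t)(cos(3t)·(3,-1) + sin(3t)·(-2,1)), X_2 = e^(3t)(sin(3t)·(3,-1) - cos(3t)·(-2,1)).
General solution: C_1X_1 + C_2X_2.

u(t) = -2C_1e^(3t)sin(3t) + 3C_1e^(3t)cos(3t) + 3C_2e^(3t)sin(3t) + 2C_2e^(3t)cos(3t), v(t) = C_1e^(3t)sin(3t) - C_1e^(3t)cos(3t) - C_2e^(3t)sin(3t) - C_2e^(3t)cos(3t)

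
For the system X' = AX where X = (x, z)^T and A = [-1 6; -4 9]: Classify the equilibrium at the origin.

unstable node

A = [[-1,6],[-4,9]]; det(A-λI) = λ^2 - 8λ + 15.
λ = 5, 3: both positive.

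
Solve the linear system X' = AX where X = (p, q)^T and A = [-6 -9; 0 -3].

Coefficient matrix A = [[-6, -9], [0, -3]].
Characteristic polynomial det(A - λI) = λ^2 + 9λ + 18 = 0.
Eigenvalues λ = -6, -3.
For λ=-6: (A-λI) row 1 is [0, -9], so an eigenvector is (1, 0).
For λ=-3: (A-λI) row 1 is [-3, -9], so an eigenvector is (3, -1).
General solution: K_1e^(-6t)(1,0) + K_2e^(-3t)(3,-1).

p(t) = K_1e^(-6t) + 3K_2e^(-3t), q(t) = -K_2e^(-3t)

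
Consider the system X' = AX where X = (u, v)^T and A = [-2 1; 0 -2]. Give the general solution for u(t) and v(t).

Coefficient matrix A = [[-2, 1], [0, -2]].
Characteristic polynomial det(A - λI) = λ^2 + 4λ + 4 = 0.
Single eigenvalue λ = -2 with algebraic multiplicity 2.
Eigenvector v = (-1,0); generalized eigenvector w with (A-λI)w=v is (1,-1).
General solution: e^(-2t)[K_1·v + K_2·(t·v + w)].

u(t) = -K_1e^(-2t) - K_2te^(-2t) + K_2e^(-2t), v(t) = -K_2e^(-2t)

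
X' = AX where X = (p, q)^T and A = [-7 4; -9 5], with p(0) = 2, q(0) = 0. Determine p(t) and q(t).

p(t) = -12te^(-t) + 2e^(-t), q(t) = -18te^(-t)

Coefficient matrix A = [[-7, 4], [-9, 5]].
Characteristic polynomial det(A - λI) = λ^2 + 2λ + 1 = 0.
Single eigenvalue λ = -1 with algebraic multiplicity 2.
Eigenvector v = (2,3); generalized eigenvector w with (A-λI)w=v is (1,2).
General solution: e^(-t)[C_1·v + C_2·(t·v + w)].
Applying p(0)=2, q(0)=0 gives C_1=4, C_2=-6.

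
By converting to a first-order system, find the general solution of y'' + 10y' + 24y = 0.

y(t) = C_1e^(-4t) + C_2e^(-6t)

Let x_1 = y, x_2 = y'. Then x_1' = x_2 and x_2' = -24x_1 - 10x_2.
A = [[0,1],[-24,-10]]; det(A-λI) = λ^2 + 10λ + 24.
Eigenvalues λ = -4, -6 with eigenvectors (1,-4), (1,-6).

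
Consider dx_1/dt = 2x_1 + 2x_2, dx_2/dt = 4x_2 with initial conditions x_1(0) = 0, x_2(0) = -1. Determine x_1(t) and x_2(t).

Coefficient matrix A = [[2, 2], [0, 4]].
Characteristic polynomial det(A - λI) = λ^2 - 6λ + 8 = 0.
Eigenvalues λ = 2, 4.
For λ=2: (A-λI) row 1 is [0, 2], so an eigenvector is (1, 0).
For λ=4: (A-λI) row 1 is [-2, 2], so an eigenvector is (-1, -1).
General solution: K_1e^(2t)(1,0) + K_2e^(4t)(-1,-1).
Applying x_1(0)=0, x_2(0)=-1 gives K_1=1, K_2=1.

x_1(t) = -e^(4t) + e^(2t), x_2(t) = -e^(4t)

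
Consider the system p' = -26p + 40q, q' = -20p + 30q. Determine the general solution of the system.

p(t) = 3C_1e^(2t)sin(4t) + C_1e^(2t)cos(4t) + C_2e^(2t)sin(4t) - 3C_2e^(2t)cos(4t), q(t) = 2C_1e^(2t)sin(4t) + C_1e^(2t)cos(4t) + C_2e^(2t)sin(4t) - 2C_2e^(2t)cos(4t)

Coefficient matrix A = [[-26, 40], [-20, 30]].
Characteristic polynomial det(A - λI) = λ^2 - 4λ + 20 = 0.
Eigenvalues λ = 2 ± 4i (complex conjugate pair).
For λ=2+4i: an eigenvector is (1,1) - i(3,2) = (1 - 3i, 1 - 2i).
A real fundamental pair from Re and Im of e^((2+4i)t)v: X_1 = e^(2t)(cos(4t)·(1,1) + sin(4t)·(3,2)), X_2 = e^(2t)(sin(4t)·(1,1) - cos(4t)·(3,2)).
General solution: C_1X_1 + C_2X_2.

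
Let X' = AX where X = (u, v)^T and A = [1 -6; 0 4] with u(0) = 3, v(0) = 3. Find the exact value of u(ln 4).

A = [[1,-6],[0,4]]; eigenvalues λ = 1, 4.
Eigenvectors: (1,0) for λ=1, (2,-1) for λ=4.
From the initial condition, c_1 = 9, c_2 = -3.
u(ln 4) = (9)(4^1)(1) + (-3)(4^4)(2) = -1500.

-1500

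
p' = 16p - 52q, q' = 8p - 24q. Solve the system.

p(t) = 2K_1e^(-4t)sin(4t) + 3K_1e^(-4t)cos(4t) + 3K_2e^(-4t)sin(4t) - 2K_2e^(-4t)cos(4t), q(t) = K_1e^(-4t)sin(4t) + K_1e^(-4t)cos(4t) + K_2e^(-4t)sin(4t) - K_2e^(-4t)cos(4t)

Coefficient matrix A = [[16, -52], [8, -24]].
Characteristic polynomial det(A - λI) = λ^2 + 8λ + 32 = 0.
Eigenvalues λ = -4 ± 4i (complex conjugate pair).
For λ=-4+4i: an eigenvector is (3,1) - i(2,1) = (3 - 2i, 1 - i).
A real fundamental pair from Re and Im of e^((-4+4i)t)v: X_1 = e^(-4t)(cos(4t)·(3,1) + sin(4t)·(2,1)), X_2 = e^(-4t)(sin(4t)·(3,1) - cos(4t)·(2,1)).
General solution: K_1X_1 + K_2X_2.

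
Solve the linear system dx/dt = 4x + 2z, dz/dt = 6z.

Coefficient matrix A = [[4, 2], [0, 6]].
Characteristic polynomial det(A - λI) = λ^2 - 10λ + 24 = 0.
Eigenvalues λ = 6, 4.
For λ=6: (A-λI) row 1 is [-2, 2], so an eigenvector is (1, 1).
For λ=4: (A-λI) row 1 is [0, 2], so an eigenvector is (-1, 0).
General solution: c_1e^(6t)(1,1) + c_2e^(4t)(-1,0).

x(t) = c_1e^(6t) - c_2e^(4t), z(t) = c_1e^(6t)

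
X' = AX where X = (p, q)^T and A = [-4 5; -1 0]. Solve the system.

p(t) = 2c_1e^(-2t)sin(t) - c_1e^(-2t)cos(t) - c_2e^(-2t)sin(t) - 2c_2e^(-2t)cos(t), q(t) = c_1e^(-2t)sin(t) - c_2e^(-2t)cos(t)

Coefficient matrix A = [[-4, 5], [-1, 0]].
Characteristic polynomial det(A - λI) = λ^2 + 4λ + 5 = 0.
Eigenvalues λ = -2 ± i (complex conjugate pair).
For λ=-2+i: an eigenvector is (-1,0) - i(2,1) = (-1 - 2i, 0 - i).
A real fundamental pair from Re and Im of e^((-2+i)t)v: X_1 = e^(-2t)(cos(t)·(-1,0) + sin(t)·(2,1)), X_2 = e^(-2t)(sin(t)·(-1,0) - cos(t)·(2,1)).
General solution: c_1X_1 + c_2X_2.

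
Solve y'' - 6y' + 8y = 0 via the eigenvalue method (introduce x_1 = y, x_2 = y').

Let x_1 = y, x_2 = y'. Then x_1' = x_2 and x_2' = -8x_1 + 6x_2.
A = [[0,1],[-8,6]]; det(A-λI) = λ^2 - 6λ + 8.
Eigenvalues λ = 4, 2 with eigenvectors (1,4), (1,2).

y(t) = C_1e^(4t) + C_2e^(2t)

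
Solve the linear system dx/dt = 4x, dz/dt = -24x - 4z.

x(t) = C_2e^(4t), z(t) = -C_1e^(-4t) - 3C_2e^(4t)

Coefficient matrix A = [[4, 0], [-24, -4]].
Characteristic polynomial det(A - λI) = λ^2 - 16 = 0.
Eigenvalues λ = -4, 4.
For λ=-4: (A-λI) row 1 is [8, 0], so an eigenvector is (0, -1).
For λ=4: (A-λI) row 2 is [-24, -8], so an eigenvector is (1, -3).
General solution: C_1e^(-4t)(0,-1) + C_2e^(4t)(1,-3).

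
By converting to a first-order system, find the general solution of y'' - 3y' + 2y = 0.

y(t) = c_1e^(2t) + c_2e^(t)

Let x_1 = y, x_2 = y'. Then x_1' = x_2 and x_2' = -2x_1 + 3x_2.
A = [[0,1],[-2,3]]; det(A-λI) = λ^2 - 3λ + 2.
Eigenvalues λ = 2, 1 with eigenvectors (1,2), (1,1).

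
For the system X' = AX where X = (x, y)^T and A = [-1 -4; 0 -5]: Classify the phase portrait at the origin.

stable node

A = [[-1,-4],[0,-5]]; det(A-λI) = λ^2 + 6λ + 5.
λ = -1, -5: both negative.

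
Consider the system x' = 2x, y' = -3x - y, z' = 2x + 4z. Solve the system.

Coefficient matrix A = [[2, 0, 0], [-3, -1, 0], [2, 0, 4]].
det(A - λI) = 0 gives eigenvalues λ = 2, -1, 4.
For λ=2: eigenvector (-1,1,1).
For λ=-1: eigenvector (0,1,0).
For λ=4: eigenvector (0,0,1).
General solution: K_1e^(2t)(-1,1,1) + K_2e^(-t)(0,1,0) + K_3e^(4t)(0,0,1).

x(t) = -K_1e^(2t), y(t) = K_1e^(2t) + K_2e^(-t), z(t) = K_1e^(2t) + K_3e^(4t)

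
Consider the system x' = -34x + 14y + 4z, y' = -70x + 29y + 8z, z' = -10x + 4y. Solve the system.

x(t) = 2K_1e^(-4t) + K_2e^(-2t) + 2K_3e^(t), y(t) = 4K_1e^(-4t) + 2K_2e^(-2t) + 5K_3e^(t), z(t) = K_1e^(-4t) + K_2e^(-2t)

Coefficient matrix A = [[-34, 14, 4], [-70, 29, 8], [-10, 4, 0]].
det(A - λI) = 0 gives eigenvalues λ = -4, -2, 1.
For λ=-4: eigenvector (2,4,1).
For λ=-2: eigenvector (1,2,1).
For λ=1: eigenvector (2,5,0).
General solution: K_1e^(-4t)(2,4,1) + K_2e^(-2t)(1,2,1) + K_3e^(t)(2,5,0).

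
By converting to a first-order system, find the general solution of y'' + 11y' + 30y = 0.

y(t) = c_1e^(-6t) + c_2e^(-5t)

Let x_1 = y, x_2 = y'. Then x_1' = x_2 and x_2' = -30x_1 - 11x_2.
A = [[0,1],[-30,-11]]; det(A-λI) = λ^2 + 11λ + 30.
Eigenvalues λ = -6, -5 with eigenvectors (1,-6), (1,-5).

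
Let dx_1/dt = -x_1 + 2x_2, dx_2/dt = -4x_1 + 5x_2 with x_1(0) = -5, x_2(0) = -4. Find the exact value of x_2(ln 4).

A = [[-1,2],[-4,5]]; eigenvalues λ = 1, 3.
Eigenvectors: (1,1) for λ=1, (-1,-2) for λ=3.
From the initial condition, c_1 = -6, c_2 = -1.
x_2(ln 4) = (-6)(4^1)(1) + (-1)(4^3)(-2) = 104.

104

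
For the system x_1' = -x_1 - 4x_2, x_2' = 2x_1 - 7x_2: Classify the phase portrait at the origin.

stable node

A = [[-1,-4],[2,-7]]; det(A-λI) = λ^2 + 8λ + 15.
λ = -3, -5: both negative.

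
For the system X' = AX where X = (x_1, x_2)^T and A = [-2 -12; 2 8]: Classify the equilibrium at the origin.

unstable node

A = [[-2,-12],[2,8]]; det(A-λI) = λ^2 - 6λ + 8.
λ = 4, 2: both positive.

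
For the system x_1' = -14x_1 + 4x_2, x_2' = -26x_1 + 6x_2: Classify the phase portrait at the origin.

A = [[-14,4],[-26,6]]; det(A-λI) = λ^2 + 8λ + 20.
λ = -4 ± 2i: negative real part.

stable spiral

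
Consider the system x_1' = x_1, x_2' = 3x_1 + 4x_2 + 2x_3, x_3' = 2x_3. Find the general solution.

Coefficient matrix A = [[1, 0, 0], [3, 4, 2], [0, 0, 2]].
det(A - λI) = 0 gives eigenvalues λ = 1, 4, 2.
For λ=1: eigenvector (1,-1,0).
For λ=4: eigenvector (0,1,0).
For λ=2: eigenvector (0,-1,1).
General solution: c_1e^(t)(1,-1,0) + c_2e^(4t)(0,1,0) + c_3e^(2t)(0,-1,1).

x_1(t) = c_1e^(t), x_2(t) = -c_1e^(t) + c_2e^(4t) - c_3e^(2t), x_3(t) = c_3e^(2t)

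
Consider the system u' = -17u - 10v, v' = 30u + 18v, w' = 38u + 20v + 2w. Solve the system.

u(t) = 2c_1e^(-2t) + c_2e^(3t), v(t) = -3c_1e^(-2t) - 2c_2e^(3t), w(t) = -4c_1e^(-2t) - 2c_2e^(3t) + c_3e^(2t)

Coefficient matrix A = [[-17, -10, 0], [30, 18, 0], [38, 20, 2]].
det(A - λI) = 0 gives eigenvalues λ = -2, 3, 2.
For λ=-2: eigenvector (2,-3,-4).
For λ=3: eigenvector (1,-2,-2).
For λ=2: eigenvector (0,0,1).
General solution: c_1e^(-2t)(2,-3,-4) + c_2e^(3t)(1,-2,-2) + c_3e^(2t)(0,0,1).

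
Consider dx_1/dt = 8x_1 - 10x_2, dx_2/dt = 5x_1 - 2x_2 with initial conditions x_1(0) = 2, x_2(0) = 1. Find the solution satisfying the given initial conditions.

Coefficient matrix A = [[8, -10], [5, -2]].
Characteristic polynomial det(A - λI) = λ^2 - 6λ + 34 = 0.
Eigenvalues λ = 3 ± 5i (complex conjugate pair).
For λ=3+5i: an eigenvector is (1,1) - i(-1,0) = (1 + i, 1).
A real fundamental pair from Re and Im of e^((3+5i)t)v: X_1 = e^(3t)(cos(5t)·(1,1) + sin(5t)·(-1,0)), X_2 = e^(3t)(sin(5t)·(1,1) - cos(5t)·(-1,0)).
General solution: C_1X_1 + C_2X_2.
Applying x_1(0)=2, x_2(0)=1 gives C_1=1, C_2=1.

x_1(t) = 2e^(3t)cos(5t), x_2(t) = e^(3t)sin(5t) + e^(3t)cos(5t)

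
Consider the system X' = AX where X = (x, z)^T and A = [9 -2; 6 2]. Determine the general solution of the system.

Coefficient matrix A = [[9, -2], [6, 2]].
Characteristic polynomial det(A - λI) = λ^2 - 11λ + 30 = 0.
Eigenvalues λ = 5, 6.
For λ=5: (A-λI) row 1 is [4, -2], so an eigenvector is (-1, -2).
For λ=6: (A-λI) row 1 is [3, -2], so an eigenvector is (-2, -3).
General solution: C_1e^(5t)(-1,-2) + C_2e^(6t)(-2,-3).

x(t) = -C_1e^(5t) - 2C_2e^(6t), z(t) = -2C_1e^(5t) - 3C_2e^(6t)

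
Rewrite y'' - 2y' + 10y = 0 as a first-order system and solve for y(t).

Let x_1 = y, x_2 = y'. Then x_1' = x_2 and x_2' = -10x_1 + 2x_2.
A = [[0,1],[-10,2]]; det(A-λI) = λ^2 - 2λ + 10.
Eigenvalues λ = 1 ± 3i.

y(t) = c_1e^(t)cos(3t) + c_2e^(t)sin(3t)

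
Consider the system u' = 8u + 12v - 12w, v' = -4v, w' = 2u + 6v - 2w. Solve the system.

Coefficient matrix A = [[8, 12, -12], [0, -4, 0], [2, 6, -2]].
det(A - λI) = 0 gives eigenvalues λ = 4, -4, 2.
For λ=4: eigenvector (-3,0,-1).
For λ=-4: eigenvector (-2,1,-1).
For λ=2: eigenvector (-2,0,-1).
General solution: c_1e^(4t)(-3,0,-1) + c_2e^(-4t)(-2,1,-1) + c_3e^(2t)(-2,0,-1).

u(t) = -3c_1e^(4t) - 2c_2e^(-4t) - 2c_3e^(2t), v(t) = c_2e^(-4t), w(t) = -c_1e^(4t) - c_2e^(-4t) - c_3e^(2t)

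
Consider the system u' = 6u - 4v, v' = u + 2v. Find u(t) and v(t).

Coefficient matrix A = [[6, -4], [1, 2]].
Characteristic polynomial det(A - λI) = λ^2 - 8λ + 16 = 0.
Single eigenvalue λ = 4 with algebraic multiplicity 2.
Eigenvector v = (-2,-1); generalized eigenvector w with (A-λI)w=v is (-1,0).
General solution: e^(4t)[C_1·v + C_2·(t·v + w)].

u(t) = -2C_1e^(4t) - 2C_2te^(4t) - C_2e^(4t), v(t) = -C_1e^(4t) - C_2te^(4t)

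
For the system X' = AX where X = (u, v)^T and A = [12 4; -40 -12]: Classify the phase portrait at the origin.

center

A = [[12,4],[-40,-12]]; det(A-λI) = λ^2 + 16.
λ = 0 ± 4i: zero real part.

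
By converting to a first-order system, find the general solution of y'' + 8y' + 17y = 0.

y(t) = K_1e^(-4t)cos(t) + K_2e^(-4t)sin(t)

Let x_1 = y, x_2 = y'. Then x_1' = x_2 and x_2' = -17x_1 - 8x_2.
A = [[0,1],[-17,-8]]; det(A-λI) = λ^2 + 8λ + 17.
Eigenvalues λ = -4 ± i.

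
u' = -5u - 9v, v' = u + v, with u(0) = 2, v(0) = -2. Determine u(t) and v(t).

Coefficient matrix A = [[-5, -9], [1, 1]].
Characteristic polynomial det(A - λI) = λ^2 + 4λ + 4 = 0.
Single eigenvalue λ = -2 with algebraic multiplicity 2.
Eigenvector v = (-3,1); generalized eigenvector w with (A-λI)w=v is (1,0).
General solution: e^(-2t)[C_1·v + C_2·(t·v + w)].
Applying u(0)=2, v(0)=-2 gives C_1=-2, C_2=-4.

u(t) = 12te^(-2t) + 2e^(-2t), v(t) = -4te^(-2t) - 2e^(-2t)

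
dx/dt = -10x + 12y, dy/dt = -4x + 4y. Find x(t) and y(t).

Coefficient matrix A = [[-10, 12], [-4, 4]].
Characteristic polynomial det(A - λI) = λ^2 + 6λ + 8 = 0.
Eigenvalues λ = -4, -2.
For λ=-4: (A-λI) row 1 is [-6, 12], so an eigenvector is (2, 1).
For λ=-2: (A-λI) row 1 is [-8, 12], so an eigenvector is (-3, -2).
General solution: c_1e^(-4t)(2,1) + c_2e^(-2t)(-3,-2).

x(t) = 2c_1e^(-4t) - 3c_2e^(-2t), y(t) = c_1e^(-4t) - 2c_2e^(-2t)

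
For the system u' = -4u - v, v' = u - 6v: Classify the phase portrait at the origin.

A = [[-4,-1],[1,-6]]; det(A-λI) = λ^2 + 10λ + 25.
repeated λ = -5 with a single eigenvector.

stable improper node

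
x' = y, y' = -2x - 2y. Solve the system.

x(t) = K_1e^(-t)cos(t) + K_2e^(-t)sin(t), y(t) = -K_1e^(-t)sin(t) - K_1e^(-t)cos(t) - K_2e^(-t)sin(t) + K_2e^(-t)cos(t)

Coefficient matrix A = [[0, 1], [-2, -2]].
Characteristic polynomial det(A - λI) = λ^2 + 2λ + 2 = 0.
Eigenvalues λ = -1 ± i (complex conjugate pair).
For λ=-1+i: an eigenvector is (1,-1) - i(0,-1) = (1, -1 + i).
A real fundamental pair from Re and Im of e^((-1+i)t)v: X_1 = e^(-t)(cos(t)·(1,-1) + sin(t)·(0,-1)), X_2 = e^(-t)(sin(t)·(1,-1) - cos(t)·(0,-1)).
General solution: K_1X_1 + K_2X_2.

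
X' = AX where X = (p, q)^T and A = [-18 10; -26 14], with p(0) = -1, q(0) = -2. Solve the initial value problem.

Coefficient matrix A = [[-18, 10], [-26, 14]].
Characteristic polynomial det(A - λI) = λ^2 + 4λ + 8 = 0.
Eigenvalues λ = -2 ± 2i (complex conjugate pair).
For λ=-2+2i: an eigenvector is (1,2) - i(2,3) = (1 - 2i, 2 - 3i).
A real fundamental pair from Re and Im of e^((-2+2i)t)v: X_1 = e^(-2t)(cos(2t)·(1,2) + sin(2t)·(2,3)), X_2 = e^(-2t)(sin(2t)·(1,2) - cos(2t)·(2,3)).
General solution: K_1X_1 + K_2X_2.
Applying p(0)=-1, q(0)=-2 gives K_1=-1, K_2=0.

p(t) = -2e^(-2t)sin(2t) - e^(-2t)cos(2t), q(t) = -3e^(-2t)sin(2t) - 2e^(-2t)cos(2t)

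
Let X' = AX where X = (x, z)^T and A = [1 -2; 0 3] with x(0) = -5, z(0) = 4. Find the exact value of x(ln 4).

-260

A = [[1,-2],[0,3]]; eigenvalues λ = 3, 1.
Eigenvectors: (-1,1) for λ=3, (1,0) for λ=1.
From the initial condition, c_1 = 4, c_2 = -1.
x(ln 4) = (4)(4^3)(-1) + (-1)(4^1)(1) = -260.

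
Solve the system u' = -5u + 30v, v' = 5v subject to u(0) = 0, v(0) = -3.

Coefficient matrix A = [[-5, 30], [0, 5]].
Characteristic polynomial det(A - λI) = λ^2 - 25 = 0.
Eigenvalues λ = 5, -5.
For λ=5: (A-λI) row 1 is [-10, 30], so an eigenvector is (3, 1).
For λ=-5: (A-λI) row 1 is [0, 30], so an eigenvector is (1, 0).
General solution: c_1e^(5t)(3,1) + c_2e^(-5t)(1,0).
Applying u(0)=0, v(0)=-3 gives c_1=-3, c_2=9.

u(t) = -9e^(5t) + 9e^(-5t), v(t) = -3e^(5t)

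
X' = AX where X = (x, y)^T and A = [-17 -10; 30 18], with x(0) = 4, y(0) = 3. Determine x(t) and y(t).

Coefficient matrix A = [[-17, -10], [30, 18]].
Characteristic polynomial det(A - λI) = λ^2 - λ - 6 = 0.
Eigenvalues λ = -2, 3.
For λ=-2: (A-λI) row 1 is [-15, -10], so an eigenvector is (-2, 3).
For λ=3: (A-λI) row 1 is [-20, -10], so an eigenvector is (1, -2).
General solution: c_1e^(-2t)(-2,3) + c_2e^(3t)(1,-2).
Applying x(0)=4, y(0)=3 gives c_1=-11, c_2=-18.

x(t) = -18e^(3t) + 22e^(-2t), y(t) = 36e^(3t) - 33e^(-2t)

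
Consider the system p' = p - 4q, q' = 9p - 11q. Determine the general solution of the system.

Coefficient matrix A = [[1, -4], [9, -11]].
Characteristic polynomial det(A - λI) = λ^2 + 10λ + 25 = 0.
Single eigenvalue λ = -5 with algebraic multiplicity 2.
Eigenvector v = (2,3); generalized eigenvector w with (A-λI)w=v is (1,1).
General solution: e^(-5t)[C_1·v + C_2·(t·v + w)].

p(t) = 2C_1e^(-5t) + 2C_2te^(-5t) + C_2e^(-5t), q(t) = 3C_1e^(-5t) + 3C_2te^(-5t) + C_2e^(-5t)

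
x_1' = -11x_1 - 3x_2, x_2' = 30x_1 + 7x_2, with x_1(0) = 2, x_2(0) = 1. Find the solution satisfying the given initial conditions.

Coefficient matrix A = [[-11, -3], [30, 7]].
Characteristic polynomial det(A - λI) = λ^2 + 4λ + 13 = 0.
Eigenvalues λ = -2 ± 3i (complex conjugate pair).
For λ=-2+3i: an eigenvector is (1,-3) - i(0,1) = (1, -3 - i).
A real fundamental pair from Re and Im of e^((-2+3i)t)v: X_1 = e^(-2t)(cos(3t)·(1,-3) + sin(3t)·(0,1)), X_2 = e^(-2t)(sin(3t)·(1,-3) - cos(3t)·(0,1)).
General solution: c_1X_1 + c_2X_2.
Applying x_1(0)=2, x_2(0)=1 gives c_1=2, c_2=-7.

x_1(t) = -7e^(-2t)sin(3t) + 2e^(-2t)cos(3t), x_2(t) = 23e^(-2t)sin(3t) + e^(-2t)cos(3t)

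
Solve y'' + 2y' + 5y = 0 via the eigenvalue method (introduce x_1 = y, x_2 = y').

Let x_1 = y, x_2 = y'. Then x_1' = x_2 and x_2' = -5x_1 - 2x_2.
A = [[0,1],[-5,-2]]; det(A-λI) = λ^2 + 2λ + 5.
Eigenvalues λ = -1 ± 2i.

y(t) = c_1e^(-t)cos(2t) + c_2e^(-t)sin(2t)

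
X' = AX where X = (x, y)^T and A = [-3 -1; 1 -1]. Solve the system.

x(t) = -c_1e^(-2t) - c_2te^(-2t), y(t) = c_1e^(-2t) + c_2te^(-2t) + c_2e^(-2t)

Coefficient matrix A = [[-3, -1], [1, -1]].
Characteristic polynomial det(A - λI) = λ^2 + 4λ + 4 = 0.
Single eigenvalue λ = -2 with algebraic multiplicity 2.
Eigenvector v = (-1,1); generalized eigenvector w with (A-λI)w=v is (0,1).
General solution: e^(-2t)[c_1·v + c_2·(t·v + w)].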